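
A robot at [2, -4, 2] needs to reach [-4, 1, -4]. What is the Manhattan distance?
17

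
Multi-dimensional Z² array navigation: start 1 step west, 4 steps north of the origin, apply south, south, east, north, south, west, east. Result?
(0, 2)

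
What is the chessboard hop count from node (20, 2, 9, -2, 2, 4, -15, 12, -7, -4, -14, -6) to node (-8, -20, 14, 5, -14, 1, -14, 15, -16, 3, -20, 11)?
28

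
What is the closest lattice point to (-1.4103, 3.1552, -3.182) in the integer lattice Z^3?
(-1, 3, -3)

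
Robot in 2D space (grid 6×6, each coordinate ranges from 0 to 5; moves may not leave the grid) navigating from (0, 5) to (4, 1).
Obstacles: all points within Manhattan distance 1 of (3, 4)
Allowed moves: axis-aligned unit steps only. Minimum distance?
8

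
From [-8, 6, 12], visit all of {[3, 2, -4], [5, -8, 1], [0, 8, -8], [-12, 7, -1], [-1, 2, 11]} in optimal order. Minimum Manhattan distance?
88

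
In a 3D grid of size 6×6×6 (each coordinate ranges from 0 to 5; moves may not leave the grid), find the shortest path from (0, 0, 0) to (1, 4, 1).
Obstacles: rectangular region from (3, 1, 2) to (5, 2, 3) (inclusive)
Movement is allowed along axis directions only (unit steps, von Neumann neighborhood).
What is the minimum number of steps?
6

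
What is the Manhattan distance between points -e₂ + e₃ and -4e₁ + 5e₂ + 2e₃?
11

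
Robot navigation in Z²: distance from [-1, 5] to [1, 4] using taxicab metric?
3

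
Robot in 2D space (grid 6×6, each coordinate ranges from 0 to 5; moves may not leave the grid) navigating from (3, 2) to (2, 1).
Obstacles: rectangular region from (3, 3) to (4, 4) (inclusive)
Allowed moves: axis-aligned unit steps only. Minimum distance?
2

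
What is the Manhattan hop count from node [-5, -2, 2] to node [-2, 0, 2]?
5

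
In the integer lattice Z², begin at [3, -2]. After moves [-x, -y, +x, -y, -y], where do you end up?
(3, -5)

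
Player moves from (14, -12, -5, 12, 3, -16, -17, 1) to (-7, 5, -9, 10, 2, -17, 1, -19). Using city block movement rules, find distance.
84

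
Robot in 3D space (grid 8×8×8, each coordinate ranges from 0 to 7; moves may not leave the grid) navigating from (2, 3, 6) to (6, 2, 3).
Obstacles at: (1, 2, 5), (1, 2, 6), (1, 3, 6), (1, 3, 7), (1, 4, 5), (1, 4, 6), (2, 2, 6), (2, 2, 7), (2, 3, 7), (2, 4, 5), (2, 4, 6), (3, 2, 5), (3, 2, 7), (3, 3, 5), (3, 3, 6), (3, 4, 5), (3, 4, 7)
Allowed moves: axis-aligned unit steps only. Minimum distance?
8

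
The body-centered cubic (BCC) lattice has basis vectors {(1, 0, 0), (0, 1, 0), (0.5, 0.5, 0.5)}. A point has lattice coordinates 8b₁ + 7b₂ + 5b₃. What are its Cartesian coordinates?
(10.5, 9.5, 2.5)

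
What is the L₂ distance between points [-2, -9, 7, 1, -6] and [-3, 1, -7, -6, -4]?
18.7083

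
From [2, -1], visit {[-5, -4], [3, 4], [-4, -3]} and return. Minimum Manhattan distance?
32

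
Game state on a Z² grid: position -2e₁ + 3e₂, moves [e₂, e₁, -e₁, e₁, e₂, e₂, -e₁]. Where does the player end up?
(-2, 6)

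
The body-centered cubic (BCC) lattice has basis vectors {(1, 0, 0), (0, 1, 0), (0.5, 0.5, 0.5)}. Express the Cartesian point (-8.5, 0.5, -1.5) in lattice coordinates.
-7b₁ + 2b₂ - 3b₃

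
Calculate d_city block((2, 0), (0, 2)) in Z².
4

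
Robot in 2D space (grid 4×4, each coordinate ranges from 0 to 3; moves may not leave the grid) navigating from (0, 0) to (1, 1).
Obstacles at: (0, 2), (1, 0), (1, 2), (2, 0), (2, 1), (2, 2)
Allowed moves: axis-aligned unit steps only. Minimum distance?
2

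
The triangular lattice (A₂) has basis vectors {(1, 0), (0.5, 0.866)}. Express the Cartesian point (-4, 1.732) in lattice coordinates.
-5b₁ + 2b₂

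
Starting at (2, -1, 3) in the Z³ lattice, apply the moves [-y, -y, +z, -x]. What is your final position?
(1, -3, 4)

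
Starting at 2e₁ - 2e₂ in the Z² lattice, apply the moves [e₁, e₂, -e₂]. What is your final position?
(3, -2)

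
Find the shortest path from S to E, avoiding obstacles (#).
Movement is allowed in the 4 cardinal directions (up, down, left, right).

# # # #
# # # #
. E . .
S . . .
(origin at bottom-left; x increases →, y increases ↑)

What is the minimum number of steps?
2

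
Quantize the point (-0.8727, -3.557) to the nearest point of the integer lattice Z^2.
(-1, -4)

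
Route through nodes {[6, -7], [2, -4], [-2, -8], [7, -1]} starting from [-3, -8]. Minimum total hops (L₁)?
23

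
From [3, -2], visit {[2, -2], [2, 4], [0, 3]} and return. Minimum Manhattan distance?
18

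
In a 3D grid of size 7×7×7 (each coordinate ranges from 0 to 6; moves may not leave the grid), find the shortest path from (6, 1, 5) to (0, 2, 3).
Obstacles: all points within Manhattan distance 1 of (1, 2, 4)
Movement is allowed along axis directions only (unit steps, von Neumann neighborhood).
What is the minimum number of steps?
9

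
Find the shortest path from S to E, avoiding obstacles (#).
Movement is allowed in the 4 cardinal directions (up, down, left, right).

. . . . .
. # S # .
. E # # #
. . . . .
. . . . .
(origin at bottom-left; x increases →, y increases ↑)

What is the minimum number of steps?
6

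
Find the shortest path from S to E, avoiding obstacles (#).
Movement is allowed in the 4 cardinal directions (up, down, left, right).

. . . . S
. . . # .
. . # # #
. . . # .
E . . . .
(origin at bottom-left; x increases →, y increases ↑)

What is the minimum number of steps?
8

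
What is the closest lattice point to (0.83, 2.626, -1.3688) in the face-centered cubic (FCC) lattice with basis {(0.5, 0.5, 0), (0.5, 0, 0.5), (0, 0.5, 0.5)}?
(1, 2.5, -1.5)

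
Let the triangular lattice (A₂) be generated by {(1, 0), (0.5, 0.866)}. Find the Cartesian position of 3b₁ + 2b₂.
(4, 1.732)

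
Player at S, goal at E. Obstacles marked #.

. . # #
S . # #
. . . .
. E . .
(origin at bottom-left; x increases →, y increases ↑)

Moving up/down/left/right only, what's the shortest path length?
3
(one shortest path: (0, 2) → (1, 2) → (1, 1) → (1, 0))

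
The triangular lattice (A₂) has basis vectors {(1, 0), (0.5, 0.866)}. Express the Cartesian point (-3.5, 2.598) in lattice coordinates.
-5b₁ + 3b₂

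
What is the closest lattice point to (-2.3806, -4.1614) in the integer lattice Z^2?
(-2, -4)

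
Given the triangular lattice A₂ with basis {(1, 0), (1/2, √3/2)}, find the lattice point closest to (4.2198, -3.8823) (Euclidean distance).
(4, -3.464)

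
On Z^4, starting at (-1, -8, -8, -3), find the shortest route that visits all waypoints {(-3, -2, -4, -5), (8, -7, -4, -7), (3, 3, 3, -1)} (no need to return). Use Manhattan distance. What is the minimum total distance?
58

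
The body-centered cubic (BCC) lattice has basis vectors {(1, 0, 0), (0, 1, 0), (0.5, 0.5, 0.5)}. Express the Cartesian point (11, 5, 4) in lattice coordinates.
7b₁ + b₂ + 8b₃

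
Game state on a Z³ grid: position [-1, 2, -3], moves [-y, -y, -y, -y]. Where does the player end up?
(-1, -2, -3)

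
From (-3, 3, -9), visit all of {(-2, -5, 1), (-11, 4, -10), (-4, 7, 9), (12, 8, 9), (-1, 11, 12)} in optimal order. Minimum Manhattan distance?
90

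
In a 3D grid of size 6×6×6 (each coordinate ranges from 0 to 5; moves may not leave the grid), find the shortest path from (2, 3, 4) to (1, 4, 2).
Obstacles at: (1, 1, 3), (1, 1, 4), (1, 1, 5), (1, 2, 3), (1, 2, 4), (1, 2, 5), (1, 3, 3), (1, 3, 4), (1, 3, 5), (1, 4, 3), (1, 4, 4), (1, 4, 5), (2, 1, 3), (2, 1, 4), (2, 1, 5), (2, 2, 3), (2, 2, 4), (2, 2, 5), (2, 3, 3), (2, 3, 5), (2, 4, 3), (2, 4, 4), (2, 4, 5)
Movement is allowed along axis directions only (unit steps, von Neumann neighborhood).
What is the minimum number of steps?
6
(one shortest path: (2, 3, 4) → (3, 3, 4) → (3, 4, 4) → (3, 4, 3) → (3, 4, 2) → (2, 4, 2) → (1, 4, 2))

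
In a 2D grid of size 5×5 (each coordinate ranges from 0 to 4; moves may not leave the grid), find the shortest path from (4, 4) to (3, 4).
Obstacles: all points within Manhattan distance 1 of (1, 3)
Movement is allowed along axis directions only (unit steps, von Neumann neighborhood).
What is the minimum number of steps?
1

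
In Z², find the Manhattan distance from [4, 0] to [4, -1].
1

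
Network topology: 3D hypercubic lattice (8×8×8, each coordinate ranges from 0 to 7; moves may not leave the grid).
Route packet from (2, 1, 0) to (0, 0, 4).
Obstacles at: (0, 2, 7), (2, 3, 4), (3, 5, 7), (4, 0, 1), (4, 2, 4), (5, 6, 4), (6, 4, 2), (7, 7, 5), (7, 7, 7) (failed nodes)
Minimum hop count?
7
(one shortest path: (2, 1, 0) → (1, 1, 0) → (0, 1, 0) → (0, 0, 0) → (0, 0, 1) → (0, 0, 2) → (0, 0, 3) → (0, 0, 4))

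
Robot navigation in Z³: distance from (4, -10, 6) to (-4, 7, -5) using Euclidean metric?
21.7715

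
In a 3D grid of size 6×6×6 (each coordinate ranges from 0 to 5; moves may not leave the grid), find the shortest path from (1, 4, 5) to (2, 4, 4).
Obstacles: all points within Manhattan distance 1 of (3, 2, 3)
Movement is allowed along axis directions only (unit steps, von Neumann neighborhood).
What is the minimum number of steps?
2
(one shortest path: (1, 4, 5) → (2, 4, 5) → (2, 4, 4))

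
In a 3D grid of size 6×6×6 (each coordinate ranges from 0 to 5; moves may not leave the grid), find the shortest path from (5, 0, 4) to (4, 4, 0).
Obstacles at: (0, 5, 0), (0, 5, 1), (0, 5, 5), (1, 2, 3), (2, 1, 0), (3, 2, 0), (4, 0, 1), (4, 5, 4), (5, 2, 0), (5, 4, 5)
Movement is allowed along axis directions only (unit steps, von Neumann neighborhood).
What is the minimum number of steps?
9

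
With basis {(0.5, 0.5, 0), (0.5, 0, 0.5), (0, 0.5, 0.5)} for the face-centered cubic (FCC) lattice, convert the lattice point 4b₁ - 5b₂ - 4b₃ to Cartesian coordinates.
(-0.5, 0, -4.5)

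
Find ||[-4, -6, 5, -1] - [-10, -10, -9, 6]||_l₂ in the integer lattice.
17.2337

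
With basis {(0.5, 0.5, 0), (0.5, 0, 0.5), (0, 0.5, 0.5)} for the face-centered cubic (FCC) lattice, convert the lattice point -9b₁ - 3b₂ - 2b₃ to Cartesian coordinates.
(-6, -5.5, -2.5)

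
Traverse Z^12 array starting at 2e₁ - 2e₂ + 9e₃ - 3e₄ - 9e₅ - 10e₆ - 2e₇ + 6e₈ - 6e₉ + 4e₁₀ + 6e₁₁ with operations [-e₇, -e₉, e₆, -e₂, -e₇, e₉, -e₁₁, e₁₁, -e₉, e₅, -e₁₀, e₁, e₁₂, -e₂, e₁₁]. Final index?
(3, -4, 9, -3, -8, -9, -4, 6, -7, 3, 7, 1)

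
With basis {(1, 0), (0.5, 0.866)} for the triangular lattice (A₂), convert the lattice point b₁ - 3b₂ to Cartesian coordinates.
(-0.5, -2.598)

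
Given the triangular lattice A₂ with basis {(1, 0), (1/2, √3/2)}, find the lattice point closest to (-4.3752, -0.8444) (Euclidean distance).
(-4.5, -0.866)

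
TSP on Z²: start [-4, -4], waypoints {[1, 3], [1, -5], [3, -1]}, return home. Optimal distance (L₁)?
30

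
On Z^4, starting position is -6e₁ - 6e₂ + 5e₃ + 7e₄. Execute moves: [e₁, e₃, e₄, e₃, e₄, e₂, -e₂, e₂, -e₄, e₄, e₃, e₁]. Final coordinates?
(-4, -5, 8, 9)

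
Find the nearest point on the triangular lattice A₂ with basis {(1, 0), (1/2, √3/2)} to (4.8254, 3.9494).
(4.5, 4.33)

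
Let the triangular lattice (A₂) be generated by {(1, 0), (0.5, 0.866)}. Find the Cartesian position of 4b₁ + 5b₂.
(6.5, 4.33)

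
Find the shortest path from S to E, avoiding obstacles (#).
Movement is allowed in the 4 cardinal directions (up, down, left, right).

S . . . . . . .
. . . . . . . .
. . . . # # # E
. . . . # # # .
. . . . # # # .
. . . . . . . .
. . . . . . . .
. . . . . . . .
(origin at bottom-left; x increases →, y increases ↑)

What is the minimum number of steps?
9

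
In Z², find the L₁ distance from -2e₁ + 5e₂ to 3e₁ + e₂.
9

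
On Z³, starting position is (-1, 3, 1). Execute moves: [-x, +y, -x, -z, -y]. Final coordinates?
(-3, 3, 0)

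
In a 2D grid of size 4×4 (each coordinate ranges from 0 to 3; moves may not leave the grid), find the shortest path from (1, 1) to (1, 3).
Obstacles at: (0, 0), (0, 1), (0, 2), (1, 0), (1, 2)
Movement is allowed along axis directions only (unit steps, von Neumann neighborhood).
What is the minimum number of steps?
4
(one shortest path: (1, 1) → (2, 1) → (2, 2) → (2, 3) → (1, 3))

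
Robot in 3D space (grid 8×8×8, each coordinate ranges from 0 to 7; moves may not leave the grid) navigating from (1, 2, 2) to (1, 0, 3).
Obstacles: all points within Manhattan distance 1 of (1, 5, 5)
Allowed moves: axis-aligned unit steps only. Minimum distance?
3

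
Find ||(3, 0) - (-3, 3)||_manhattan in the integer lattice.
9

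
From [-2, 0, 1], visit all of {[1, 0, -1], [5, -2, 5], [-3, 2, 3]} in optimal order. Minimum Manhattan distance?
27
(one optimal route: (-2, 0, 1) → (-3, 2, 3) → (1, 0, -1) → (5, -2, 5))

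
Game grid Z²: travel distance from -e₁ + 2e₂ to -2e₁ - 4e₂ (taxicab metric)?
7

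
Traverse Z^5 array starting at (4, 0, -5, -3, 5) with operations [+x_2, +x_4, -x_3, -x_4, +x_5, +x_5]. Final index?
(4, 1, -6, -3, 7)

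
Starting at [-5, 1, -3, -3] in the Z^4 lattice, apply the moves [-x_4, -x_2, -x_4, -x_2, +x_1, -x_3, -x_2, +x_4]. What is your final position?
(-4, -2, -4, -4)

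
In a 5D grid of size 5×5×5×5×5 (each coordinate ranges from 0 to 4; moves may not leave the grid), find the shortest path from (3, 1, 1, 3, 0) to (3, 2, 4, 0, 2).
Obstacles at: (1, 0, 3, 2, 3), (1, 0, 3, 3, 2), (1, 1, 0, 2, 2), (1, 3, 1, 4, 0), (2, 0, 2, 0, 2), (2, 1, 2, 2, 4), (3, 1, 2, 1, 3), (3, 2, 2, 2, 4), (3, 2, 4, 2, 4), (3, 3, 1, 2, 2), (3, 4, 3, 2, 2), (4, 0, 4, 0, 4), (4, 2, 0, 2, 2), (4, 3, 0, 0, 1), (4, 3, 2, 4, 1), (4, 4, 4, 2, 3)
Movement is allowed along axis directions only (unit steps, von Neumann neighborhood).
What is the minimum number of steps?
9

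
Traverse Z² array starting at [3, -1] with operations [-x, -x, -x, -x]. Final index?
(-1, -1)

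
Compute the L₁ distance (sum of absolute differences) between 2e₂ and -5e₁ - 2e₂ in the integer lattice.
9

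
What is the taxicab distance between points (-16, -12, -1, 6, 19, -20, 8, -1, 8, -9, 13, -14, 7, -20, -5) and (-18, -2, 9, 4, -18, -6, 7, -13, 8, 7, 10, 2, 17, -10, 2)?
150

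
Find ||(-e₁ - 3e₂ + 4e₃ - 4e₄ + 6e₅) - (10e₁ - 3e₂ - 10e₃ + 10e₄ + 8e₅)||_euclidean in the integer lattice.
22.7376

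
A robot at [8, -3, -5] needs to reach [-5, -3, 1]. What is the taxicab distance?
19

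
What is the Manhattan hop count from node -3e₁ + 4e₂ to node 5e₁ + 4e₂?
8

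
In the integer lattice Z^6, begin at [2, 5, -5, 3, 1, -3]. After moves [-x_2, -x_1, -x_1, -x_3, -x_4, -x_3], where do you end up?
(0, 4, -7, 2, 1, -3)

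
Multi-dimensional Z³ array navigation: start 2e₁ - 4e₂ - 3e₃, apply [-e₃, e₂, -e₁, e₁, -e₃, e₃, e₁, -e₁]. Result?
(2, -3, -4)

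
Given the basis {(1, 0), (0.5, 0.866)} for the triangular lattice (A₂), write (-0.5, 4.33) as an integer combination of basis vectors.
-3b₁ + 5b₂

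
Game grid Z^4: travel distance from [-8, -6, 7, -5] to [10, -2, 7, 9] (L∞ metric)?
18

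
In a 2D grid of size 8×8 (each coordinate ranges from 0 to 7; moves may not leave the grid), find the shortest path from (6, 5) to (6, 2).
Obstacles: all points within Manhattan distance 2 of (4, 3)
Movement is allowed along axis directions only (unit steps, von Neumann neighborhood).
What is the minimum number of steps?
5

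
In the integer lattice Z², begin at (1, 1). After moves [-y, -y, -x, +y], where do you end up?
(0, 0)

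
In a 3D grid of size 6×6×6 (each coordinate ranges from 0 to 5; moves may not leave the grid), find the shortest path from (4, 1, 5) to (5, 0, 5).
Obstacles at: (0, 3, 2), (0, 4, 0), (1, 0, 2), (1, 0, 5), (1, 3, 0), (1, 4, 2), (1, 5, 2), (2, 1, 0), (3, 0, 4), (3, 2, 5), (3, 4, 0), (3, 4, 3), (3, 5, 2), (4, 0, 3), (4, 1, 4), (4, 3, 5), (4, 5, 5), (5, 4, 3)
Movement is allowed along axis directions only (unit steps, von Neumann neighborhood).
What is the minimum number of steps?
2
(one shortest path: (4, 1, 5) → (5, 1, 5) → (5, 0, 5))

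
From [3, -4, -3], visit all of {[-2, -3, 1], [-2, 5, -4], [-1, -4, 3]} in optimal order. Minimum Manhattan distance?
27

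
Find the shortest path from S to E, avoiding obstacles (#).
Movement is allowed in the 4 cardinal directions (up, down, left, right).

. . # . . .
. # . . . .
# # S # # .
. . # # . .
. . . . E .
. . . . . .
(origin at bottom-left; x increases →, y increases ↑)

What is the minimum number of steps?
8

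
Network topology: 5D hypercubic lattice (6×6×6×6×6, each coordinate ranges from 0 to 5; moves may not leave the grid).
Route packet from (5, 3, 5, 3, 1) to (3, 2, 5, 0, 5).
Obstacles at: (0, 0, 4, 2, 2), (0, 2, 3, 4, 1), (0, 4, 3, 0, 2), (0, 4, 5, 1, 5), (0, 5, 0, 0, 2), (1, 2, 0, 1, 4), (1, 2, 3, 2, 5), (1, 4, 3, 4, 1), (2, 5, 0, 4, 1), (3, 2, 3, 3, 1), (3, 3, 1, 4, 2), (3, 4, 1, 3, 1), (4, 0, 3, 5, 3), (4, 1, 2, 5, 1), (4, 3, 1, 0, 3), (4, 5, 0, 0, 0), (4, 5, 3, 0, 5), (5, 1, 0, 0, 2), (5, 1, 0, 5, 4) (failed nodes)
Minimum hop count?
10
(one shortest path: (5, 3, 5, 3, 1) → (4, 3, 5, 3, 1) → (3, 3, 5, 3, 1) → (3, 2, 5, 3, 1) → (3, 2, 5, 2, 1) → (3, 2, 5, 1, 1) → (3, 2, 5, 0, 1) → (3, 2, 5, 0, 2) → (3, 2, 5, 0, 3) → (3, 2, 5, 0, 4) → (3, 2, 5, 0, 5))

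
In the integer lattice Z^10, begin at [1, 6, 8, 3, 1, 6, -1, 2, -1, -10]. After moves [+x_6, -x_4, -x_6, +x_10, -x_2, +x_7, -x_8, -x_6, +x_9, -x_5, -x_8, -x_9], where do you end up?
(1, 5, 8, 2, 0, 5, 0, 0, -1, -9)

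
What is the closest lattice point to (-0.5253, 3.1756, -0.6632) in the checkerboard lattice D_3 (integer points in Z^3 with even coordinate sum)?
(0, 3, -1)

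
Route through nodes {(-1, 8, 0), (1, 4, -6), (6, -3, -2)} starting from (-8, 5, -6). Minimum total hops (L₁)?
42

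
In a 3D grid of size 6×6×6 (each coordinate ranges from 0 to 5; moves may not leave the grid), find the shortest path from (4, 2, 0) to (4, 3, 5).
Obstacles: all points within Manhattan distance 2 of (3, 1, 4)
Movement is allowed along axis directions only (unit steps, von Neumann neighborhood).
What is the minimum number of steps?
6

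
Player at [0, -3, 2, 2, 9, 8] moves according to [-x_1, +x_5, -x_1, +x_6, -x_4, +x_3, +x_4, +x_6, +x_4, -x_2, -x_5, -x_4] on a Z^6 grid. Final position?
(-2, -4, 3, 2, 9, 10)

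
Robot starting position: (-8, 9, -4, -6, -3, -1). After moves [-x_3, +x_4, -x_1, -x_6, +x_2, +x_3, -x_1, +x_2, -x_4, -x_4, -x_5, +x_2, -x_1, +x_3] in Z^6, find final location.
(-11, 12, -3, -7, -4, -2)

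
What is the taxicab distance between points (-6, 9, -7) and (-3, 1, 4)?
22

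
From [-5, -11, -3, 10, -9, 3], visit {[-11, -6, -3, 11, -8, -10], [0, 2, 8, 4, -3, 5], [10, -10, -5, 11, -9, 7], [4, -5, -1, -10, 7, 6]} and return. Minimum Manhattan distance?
204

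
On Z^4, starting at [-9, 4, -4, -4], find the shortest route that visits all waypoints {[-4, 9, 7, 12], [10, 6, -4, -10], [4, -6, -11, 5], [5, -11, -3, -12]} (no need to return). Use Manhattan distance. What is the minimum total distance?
131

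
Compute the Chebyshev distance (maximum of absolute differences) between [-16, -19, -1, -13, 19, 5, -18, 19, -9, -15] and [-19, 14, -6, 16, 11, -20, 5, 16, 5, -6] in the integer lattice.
33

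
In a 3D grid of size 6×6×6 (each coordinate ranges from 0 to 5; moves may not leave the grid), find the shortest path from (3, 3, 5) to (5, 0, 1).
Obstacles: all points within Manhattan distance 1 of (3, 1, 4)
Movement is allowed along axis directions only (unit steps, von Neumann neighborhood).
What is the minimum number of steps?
9
(one shortest path: (3, 3, 5) → (4, 3, 5) → (5, 3, 5) → (5, 2, 5) → (5, 1, 5) → (5, 0, 5) → (5, 0, 4) → (5, 0, 3) → (5, 0, 2) → (5, 0, 1))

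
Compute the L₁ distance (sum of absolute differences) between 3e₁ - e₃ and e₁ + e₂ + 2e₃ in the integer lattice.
6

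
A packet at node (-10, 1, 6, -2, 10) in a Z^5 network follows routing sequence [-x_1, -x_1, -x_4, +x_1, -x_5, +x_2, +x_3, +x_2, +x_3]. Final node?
(-11, 3, 8, -3, 9)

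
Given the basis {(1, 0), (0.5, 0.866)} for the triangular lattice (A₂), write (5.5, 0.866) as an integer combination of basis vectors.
5b₁ + b₂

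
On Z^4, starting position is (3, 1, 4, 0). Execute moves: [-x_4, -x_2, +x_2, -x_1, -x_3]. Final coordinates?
(2, 1, 3, -1)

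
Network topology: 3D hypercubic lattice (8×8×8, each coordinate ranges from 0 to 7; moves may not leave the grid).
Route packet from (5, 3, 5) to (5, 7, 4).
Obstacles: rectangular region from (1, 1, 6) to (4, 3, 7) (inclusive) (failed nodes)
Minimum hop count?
5
(one shortest path: (5, 3, 5) → (5, 4, 5) → (5, 5, 5) → (5, 6, 5) → (5, 7, 5) → (5, 7, 4))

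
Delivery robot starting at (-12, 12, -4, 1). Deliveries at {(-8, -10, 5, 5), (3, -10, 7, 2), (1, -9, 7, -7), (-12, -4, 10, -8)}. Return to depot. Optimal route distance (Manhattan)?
128
(one optimal route: (-12, 12, -4, 1) → (-8, -10, 5, 5) → (3, -10, 7, 2) → (1, -9, 7, -7) → (-12, -4, 10, -8) → (-12, 12, -4, 1))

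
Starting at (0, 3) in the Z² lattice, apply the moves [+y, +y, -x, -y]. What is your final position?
(-1, 4)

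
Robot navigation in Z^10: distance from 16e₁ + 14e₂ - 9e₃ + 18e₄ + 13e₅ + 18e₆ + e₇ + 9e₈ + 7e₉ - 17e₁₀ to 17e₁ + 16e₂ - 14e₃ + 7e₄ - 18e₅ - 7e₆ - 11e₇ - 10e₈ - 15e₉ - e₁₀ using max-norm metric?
31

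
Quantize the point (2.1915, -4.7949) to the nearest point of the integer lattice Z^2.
(2, -5)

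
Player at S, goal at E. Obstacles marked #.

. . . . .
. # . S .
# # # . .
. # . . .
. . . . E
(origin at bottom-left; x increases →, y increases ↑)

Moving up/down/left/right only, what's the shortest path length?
4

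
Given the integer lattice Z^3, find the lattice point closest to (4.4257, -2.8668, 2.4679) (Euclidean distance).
(4, -3, 2)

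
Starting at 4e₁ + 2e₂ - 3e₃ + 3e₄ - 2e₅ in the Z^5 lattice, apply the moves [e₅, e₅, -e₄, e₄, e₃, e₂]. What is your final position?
(4, 3, -2, 3, 0)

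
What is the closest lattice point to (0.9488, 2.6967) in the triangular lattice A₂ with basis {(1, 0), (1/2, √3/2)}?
(0.5, 2.598)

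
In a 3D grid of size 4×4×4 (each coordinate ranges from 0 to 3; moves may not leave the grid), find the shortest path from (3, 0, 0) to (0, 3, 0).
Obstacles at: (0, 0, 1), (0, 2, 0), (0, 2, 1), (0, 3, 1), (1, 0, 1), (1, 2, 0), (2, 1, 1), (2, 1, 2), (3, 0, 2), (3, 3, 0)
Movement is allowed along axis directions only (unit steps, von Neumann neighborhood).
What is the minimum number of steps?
6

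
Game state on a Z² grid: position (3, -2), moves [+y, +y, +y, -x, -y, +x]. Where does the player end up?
(3, 0)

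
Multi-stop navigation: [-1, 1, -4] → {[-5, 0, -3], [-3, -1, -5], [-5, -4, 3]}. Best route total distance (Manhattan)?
20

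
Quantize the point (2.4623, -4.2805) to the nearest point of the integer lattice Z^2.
(2, -4)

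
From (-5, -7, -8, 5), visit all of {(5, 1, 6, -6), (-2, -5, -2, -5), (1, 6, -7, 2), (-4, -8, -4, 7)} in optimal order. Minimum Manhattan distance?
79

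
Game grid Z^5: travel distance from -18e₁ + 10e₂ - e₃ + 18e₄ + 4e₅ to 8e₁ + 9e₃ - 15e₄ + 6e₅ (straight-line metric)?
44.3734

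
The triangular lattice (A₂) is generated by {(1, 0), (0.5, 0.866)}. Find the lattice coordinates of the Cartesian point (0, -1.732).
b₁ - 2b₂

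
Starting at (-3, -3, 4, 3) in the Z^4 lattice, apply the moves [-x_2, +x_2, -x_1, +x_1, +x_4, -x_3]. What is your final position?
(-3, -3, 3, 4)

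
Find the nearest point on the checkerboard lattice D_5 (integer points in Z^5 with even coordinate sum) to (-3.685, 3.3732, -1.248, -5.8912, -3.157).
(-4, 4, -1, -6, -3)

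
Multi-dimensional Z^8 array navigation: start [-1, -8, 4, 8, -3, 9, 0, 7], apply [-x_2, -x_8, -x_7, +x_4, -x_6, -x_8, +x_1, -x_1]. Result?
(-1, -9, 4, 9, -3, 8, -1, 5)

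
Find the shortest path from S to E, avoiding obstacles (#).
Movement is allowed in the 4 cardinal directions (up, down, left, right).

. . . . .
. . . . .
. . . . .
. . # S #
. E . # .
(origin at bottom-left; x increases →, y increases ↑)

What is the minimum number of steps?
5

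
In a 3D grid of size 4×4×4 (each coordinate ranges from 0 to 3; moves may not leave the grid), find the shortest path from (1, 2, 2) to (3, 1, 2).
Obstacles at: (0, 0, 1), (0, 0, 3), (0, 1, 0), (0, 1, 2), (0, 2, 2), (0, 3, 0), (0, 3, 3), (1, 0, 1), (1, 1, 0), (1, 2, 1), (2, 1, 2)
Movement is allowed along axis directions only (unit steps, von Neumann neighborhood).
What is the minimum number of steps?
3
(one shortest path: (1, 2, 2) → (2, 2, 2) → (3, 2, 2) → (3, 1, 2))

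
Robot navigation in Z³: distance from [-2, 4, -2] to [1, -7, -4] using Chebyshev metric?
11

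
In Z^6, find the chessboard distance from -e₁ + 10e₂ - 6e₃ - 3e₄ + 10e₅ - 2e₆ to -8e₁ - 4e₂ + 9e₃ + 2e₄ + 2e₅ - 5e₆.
15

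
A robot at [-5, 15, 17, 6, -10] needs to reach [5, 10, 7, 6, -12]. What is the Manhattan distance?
27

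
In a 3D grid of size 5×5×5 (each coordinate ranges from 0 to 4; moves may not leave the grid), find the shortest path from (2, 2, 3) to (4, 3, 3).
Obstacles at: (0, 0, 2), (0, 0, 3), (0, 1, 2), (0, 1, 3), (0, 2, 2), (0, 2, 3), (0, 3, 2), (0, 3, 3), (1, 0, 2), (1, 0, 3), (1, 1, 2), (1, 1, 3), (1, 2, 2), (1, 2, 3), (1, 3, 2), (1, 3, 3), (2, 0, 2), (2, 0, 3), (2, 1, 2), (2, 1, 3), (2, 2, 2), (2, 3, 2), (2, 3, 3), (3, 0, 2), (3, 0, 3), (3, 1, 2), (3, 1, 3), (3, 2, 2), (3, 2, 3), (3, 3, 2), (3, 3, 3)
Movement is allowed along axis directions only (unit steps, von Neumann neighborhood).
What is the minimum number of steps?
5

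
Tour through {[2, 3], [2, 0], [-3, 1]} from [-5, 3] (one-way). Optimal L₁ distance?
13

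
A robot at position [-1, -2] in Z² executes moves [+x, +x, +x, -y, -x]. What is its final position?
(1, -3)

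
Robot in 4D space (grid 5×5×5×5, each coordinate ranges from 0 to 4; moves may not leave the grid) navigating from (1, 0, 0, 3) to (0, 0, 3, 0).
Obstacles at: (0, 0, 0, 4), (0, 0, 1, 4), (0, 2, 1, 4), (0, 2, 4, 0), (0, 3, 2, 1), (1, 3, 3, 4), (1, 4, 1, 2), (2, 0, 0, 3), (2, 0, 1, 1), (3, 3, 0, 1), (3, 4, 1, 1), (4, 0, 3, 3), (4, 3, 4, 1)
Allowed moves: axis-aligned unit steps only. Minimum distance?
7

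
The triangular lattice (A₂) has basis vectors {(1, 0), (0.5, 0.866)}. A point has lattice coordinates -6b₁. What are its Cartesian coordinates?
(-6, 0)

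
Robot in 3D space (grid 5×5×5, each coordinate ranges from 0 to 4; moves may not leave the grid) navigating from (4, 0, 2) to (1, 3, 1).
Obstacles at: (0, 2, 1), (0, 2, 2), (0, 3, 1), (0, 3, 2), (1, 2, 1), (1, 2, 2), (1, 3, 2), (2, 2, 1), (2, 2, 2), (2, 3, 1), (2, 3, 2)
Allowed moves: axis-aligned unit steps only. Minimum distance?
9
(one shortest path: (4, 0, 2) → (3, 0, 2) → (2, 0, 2) → (1, 0, 2) → (1, 1, 2) → (1, 1, 1) → (1, 1, 0) → (1, 2, 0) → (1, 3, 0) → (1, 3, 1))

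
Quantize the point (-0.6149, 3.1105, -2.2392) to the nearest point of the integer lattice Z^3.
(-1, 3, -2)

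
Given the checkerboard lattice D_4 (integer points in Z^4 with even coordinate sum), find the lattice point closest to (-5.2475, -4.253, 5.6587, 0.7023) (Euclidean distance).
(-5, -4, 6, 1)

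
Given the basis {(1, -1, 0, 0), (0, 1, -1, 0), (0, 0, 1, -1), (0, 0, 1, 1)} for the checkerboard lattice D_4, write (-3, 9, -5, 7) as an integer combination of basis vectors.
-3b₁ + 6b₂ - 3b₃ + 4b₄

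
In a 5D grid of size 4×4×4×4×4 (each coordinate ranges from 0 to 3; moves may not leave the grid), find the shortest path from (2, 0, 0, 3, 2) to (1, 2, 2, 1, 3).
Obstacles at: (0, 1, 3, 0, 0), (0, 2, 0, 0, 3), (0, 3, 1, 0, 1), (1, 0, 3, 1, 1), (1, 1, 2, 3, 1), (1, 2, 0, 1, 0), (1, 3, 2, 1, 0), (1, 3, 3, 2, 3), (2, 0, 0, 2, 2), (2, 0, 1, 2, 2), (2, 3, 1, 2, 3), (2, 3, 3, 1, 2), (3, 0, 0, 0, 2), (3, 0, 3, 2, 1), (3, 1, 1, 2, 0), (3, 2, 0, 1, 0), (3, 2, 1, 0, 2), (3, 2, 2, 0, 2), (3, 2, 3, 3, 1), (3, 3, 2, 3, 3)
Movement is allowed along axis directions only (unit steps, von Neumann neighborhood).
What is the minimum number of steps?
8
(one shortest path: (2, 0, 0, 3, 2) → (1, 0, 0, 3, 2) → (1, 1, 0, 3, 2) → (1, 2, 0, 3, 2) → (1, 2, 1, 3, 2) → (1, 2, 2, 3, 2) → (1, 2, 2, 2, 2) → (1, 2, 2, 1, 2) → (1, 2, 2, 1, 3))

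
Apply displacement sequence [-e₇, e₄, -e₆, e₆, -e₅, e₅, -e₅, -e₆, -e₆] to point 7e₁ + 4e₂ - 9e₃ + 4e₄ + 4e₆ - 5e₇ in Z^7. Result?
(7, 4, -9, 5, -1, 2, -6)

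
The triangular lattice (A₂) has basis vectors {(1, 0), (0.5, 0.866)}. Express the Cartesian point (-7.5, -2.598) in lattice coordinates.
-6b₁ - 3b₂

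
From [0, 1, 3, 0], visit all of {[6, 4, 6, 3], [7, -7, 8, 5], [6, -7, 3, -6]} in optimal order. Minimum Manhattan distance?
48
(one optimal route: (0, 1, 3, 0) → (6, 4, 6, 3) → (7, -7, 8, 5) → (6, -7, 3, -6))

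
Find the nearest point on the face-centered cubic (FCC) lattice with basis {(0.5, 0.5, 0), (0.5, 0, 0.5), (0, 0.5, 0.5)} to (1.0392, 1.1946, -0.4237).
(1, 1.5, -0.5)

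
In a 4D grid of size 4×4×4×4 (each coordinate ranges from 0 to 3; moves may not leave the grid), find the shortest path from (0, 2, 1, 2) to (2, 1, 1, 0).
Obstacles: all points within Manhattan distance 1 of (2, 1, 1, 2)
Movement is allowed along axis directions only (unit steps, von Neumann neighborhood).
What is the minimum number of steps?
5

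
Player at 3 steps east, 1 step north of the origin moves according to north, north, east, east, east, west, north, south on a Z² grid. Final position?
(5, 3)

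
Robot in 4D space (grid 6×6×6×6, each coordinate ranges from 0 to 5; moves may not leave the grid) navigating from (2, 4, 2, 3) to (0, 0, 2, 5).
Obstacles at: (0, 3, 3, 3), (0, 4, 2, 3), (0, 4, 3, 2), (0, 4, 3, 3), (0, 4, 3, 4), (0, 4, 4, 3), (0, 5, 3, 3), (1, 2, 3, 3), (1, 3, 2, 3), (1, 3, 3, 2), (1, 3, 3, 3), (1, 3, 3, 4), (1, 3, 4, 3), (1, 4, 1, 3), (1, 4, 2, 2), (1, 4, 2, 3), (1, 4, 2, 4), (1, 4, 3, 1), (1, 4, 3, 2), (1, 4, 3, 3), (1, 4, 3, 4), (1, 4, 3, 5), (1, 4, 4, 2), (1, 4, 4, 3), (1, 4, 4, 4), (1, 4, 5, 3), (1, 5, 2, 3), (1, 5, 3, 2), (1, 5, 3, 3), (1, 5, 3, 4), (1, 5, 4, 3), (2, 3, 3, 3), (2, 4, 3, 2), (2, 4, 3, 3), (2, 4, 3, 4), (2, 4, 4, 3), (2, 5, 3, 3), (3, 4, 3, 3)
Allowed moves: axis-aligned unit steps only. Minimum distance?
8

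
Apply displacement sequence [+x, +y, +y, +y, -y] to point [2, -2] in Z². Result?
(3, 0)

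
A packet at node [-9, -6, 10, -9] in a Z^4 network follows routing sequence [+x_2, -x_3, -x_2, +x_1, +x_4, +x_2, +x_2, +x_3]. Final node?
(-8, -4, 10, -8)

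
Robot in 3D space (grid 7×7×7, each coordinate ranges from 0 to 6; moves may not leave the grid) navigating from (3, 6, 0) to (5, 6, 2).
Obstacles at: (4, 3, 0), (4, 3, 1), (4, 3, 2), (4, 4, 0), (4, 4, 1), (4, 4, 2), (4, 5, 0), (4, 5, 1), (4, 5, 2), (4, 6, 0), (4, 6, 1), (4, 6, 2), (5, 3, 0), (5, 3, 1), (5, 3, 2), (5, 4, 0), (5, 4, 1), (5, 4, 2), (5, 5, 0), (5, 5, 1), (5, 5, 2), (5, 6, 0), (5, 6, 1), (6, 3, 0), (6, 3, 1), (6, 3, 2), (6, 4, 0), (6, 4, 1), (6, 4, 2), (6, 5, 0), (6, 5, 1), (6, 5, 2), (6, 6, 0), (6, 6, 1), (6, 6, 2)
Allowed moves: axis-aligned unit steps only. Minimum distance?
6
(one shortest path: (3, 6, 0) → (3, 6, 1) → (3, 6, 2) → (3, 6, 3) → (4, 6, 3) → (5, 6, 3) → (5, 6, 2))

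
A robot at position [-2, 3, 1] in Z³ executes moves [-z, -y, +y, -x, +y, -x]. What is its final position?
(-4, 4, 0)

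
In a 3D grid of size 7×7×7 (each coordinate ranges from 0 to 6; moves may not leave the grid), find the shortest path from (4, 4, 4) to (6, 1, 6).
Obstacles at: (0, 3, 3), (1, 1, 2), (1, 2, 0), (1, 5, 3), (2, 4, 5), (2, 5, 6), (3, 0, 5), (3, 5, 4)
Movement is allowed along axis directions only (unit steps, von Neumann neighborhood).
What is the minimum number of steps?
7
(one shortest path: (4, 4, 4) → (5, 4, 4) → (6, 4, 4) → (6, 3, 4) → (6, 2, 4) → (6, 1, 4) → (6, 1, 5) → (6, 1, 6))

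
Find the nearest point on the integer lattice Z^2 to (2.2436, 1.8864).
(2, 2)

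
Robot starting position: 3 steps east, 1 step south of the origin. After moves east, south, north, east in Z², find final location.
(5, -1)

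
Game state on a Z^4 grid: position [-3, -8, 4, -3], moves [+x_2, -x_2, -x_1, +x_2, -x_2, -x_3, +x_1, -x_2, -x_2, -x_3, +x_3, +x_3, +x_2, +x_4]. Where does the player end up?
(-3, -9, 4, -2)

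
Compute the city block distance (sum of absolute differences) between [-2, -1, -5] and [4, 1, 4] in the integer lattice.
17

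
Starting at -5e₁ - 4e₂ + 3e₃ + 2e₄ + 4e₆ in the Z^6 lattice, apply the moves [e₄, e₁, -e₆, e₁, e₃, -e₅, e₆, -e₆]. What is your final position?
(-3, -4, 4, 3, -1, 3)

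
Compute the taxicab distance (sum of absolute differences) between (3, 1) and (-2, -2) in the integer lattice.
8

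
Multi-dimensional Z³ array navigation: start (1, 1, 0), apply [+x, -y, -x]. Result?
(1, 0, 0)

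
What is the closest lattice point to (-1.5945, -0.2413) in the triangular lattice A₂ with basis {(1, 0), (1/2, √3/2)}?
(-2, 0)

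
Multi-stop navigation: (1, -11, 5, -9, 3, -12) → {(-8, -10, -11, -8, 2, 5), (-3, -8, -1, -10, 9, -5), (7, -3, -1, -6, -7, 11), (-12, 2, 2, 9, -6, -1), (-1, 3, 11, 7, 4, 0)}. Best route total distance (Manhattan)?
201
(one optimal route: (1, -11, 5, -9, 3, -12) → (-3, -8, -1, -10, 9, -5) → (-8, -10, -11, -8, 2, 5) → (7, -3, -1, -6, -7, 11) → (-12, 2, 2, 9, -6, -1) → (-1, 3, 11, 7, 4, 0))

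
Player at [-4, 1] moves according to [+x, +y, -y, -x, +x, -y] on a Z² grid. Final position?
(-3, 0)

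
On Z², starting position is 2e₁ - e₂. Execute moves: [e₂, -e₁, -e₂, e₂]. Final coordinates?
(1, 0)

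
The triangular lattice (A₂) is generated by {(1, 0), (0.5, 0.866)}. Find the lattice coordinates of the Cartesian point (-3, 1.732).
-4b₁ + 2b₂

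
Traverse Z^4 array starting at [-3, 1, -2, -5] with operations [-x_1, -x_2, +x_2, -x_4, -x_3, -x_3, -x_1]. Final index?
(-5, 1, -4, -6)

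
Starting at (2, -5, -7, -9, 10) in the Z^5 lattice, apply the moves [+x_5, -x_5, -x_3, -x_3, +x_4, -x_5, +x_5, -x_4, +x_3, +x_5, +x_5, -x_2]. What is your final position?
(2, -6, -8, -9, 12)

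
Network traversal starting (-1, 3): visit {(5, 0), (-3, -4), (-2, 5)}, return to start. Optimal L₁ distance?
34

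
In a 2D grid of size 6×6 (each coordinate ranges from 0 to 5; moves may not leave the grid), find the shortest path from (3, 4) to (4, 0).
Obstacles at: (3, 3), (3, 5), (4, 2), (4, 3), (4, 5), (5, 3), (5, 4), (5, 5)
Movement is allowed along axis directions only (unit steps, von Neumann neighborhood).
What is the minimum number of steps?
7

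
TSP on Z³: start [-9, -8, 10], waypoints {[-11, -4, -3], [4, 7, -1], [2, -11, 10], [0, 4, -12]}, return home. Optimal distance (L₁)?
110
(one optimal route: (-9, -8, 10) → (-11, -4, -3) → (0, 4, -12) → (4, 7, -1) → (2, -11, 10) → (-9, -8, 10))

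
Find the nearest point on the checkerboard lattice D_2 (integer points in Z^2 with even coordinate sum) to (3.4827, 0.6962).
(3, 1)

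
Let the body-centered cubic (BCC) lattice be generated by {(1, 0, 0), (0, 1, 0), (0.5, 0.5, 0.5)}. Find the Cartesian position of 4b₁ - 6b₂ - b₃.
(3.5, -6.5, -0.5)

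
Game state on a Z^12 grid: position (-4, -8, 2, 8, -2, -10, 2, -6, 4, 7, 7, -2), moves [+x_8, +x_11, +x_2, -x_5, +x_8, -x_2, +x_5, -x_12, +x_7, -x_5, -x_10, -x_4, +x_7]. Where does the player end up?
(-4, -8, 2, 7, -3, -10, 4, -4, 4, 6, 8, -3)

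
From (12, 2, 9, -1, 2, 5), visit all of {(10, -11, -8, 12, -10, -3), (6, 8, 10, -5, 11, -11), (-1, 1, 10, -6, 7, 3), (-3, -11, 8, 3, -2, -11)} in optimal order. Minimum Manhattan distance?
165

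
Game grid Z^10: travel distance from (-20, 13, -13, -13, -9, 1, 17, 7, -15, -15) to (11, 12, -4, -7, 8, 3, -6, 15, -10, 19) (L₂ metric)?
56.0892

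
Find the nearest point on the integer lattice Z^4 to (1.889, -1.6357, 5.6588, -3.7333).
(2, -2, 6, -4)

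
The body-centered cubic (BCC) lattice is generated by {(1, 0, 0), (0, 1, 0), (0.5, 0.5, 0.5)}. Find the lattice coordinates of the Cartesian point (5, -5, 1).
4b₁ - 6b₂ + 2b₃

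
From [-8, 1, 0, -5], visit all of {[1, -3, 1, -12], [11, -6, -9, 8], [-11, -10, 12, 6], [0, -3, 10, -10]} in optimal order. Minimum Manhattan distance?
118
(one optimal route: (-8, 1, 0, -5) → (1, -3, 1, -12) → (0, -3, 10, -10) → (-11, -10, 12, 6) → (11, -6, -9, 8))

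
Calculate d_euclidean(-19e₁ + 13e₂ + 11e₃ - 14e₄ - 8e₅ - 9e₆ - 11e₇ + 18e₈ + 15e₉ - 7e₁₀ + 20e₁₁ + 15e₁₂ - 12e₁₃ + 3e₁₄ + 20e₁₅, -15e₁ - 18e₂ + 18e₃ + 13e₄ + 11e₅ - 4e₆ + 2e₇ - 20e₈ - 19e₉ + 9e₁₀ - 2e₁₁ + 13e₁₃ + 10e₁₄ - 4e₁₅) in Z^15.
84.4097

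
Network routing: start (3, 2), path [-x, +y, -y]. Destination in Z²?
(2, 2)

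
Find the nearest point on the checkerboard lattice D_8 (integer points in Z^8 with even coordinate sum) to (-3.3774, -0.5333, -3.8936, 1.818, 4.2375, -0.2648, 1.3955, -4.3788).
(-3, 0, -4, 2, 4, 0, 1, -4)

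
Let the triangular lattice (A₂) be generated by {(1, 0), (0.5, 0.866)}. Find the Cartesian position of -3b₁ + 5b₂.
(-0.5, 4.33)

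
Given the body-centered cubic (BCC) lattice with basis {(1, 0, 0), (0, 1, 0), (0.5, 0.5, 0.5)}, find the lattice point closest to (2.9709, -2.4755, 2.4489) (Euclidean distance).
(2.5, -2.5, 2.5)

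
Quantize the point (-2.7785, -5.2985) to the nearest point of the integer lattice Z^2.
(-3, -5)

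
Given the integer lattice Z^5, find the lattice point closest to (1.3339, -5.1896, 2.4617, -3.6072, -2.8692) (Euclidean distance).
(1, -5, 2, -4, -3)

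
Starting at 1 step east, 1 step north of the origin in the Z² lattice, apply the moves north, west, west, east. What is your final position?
(0, 2)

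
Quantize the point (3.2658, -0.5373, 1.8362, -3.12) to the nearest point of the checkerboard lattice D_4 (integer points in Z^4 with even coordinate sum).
(3, 0, 2, -3)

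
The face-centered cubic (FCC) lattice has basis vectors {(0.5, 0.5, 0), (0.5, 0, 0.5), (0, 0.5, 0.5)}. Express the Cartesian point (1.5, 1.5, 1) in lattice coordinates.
2b₁ + b₂ + b₃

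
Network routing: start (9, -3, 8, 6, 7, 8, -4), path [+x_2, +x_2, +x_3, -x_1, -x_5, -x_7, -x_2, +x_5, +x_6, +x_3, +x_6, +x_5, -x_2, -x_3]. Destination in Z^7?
(8, -3, 9, 6, 8, 10, -5)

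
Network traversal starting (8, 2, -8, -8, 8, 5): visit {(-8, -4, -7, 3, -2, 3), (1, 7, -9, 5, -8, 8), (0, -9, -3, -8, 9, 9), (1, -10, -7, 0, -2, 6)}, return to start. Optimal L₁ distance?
158
(one optimal route: (8, 2, -8, -8, 8, 5) → (1, 7, -9, 5, -8, 8) → (-8, -4, -7, 3, -2, 3) → (1, -10, -7, 0, -2, 6) → (0, -9, -3, -8, 9, 9) → (8, 2, -8, -8, 8, 5))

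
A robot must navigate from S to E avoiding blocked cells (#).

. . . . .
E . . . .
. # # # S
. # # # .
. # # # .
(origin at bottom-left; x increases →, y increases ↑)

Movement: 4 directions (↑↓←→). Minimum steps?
5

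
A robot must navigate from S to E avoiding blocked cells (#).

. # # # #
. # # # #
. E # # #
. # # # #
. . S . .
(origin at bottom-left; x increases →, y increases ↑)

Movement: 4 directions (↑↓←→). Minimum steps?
5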